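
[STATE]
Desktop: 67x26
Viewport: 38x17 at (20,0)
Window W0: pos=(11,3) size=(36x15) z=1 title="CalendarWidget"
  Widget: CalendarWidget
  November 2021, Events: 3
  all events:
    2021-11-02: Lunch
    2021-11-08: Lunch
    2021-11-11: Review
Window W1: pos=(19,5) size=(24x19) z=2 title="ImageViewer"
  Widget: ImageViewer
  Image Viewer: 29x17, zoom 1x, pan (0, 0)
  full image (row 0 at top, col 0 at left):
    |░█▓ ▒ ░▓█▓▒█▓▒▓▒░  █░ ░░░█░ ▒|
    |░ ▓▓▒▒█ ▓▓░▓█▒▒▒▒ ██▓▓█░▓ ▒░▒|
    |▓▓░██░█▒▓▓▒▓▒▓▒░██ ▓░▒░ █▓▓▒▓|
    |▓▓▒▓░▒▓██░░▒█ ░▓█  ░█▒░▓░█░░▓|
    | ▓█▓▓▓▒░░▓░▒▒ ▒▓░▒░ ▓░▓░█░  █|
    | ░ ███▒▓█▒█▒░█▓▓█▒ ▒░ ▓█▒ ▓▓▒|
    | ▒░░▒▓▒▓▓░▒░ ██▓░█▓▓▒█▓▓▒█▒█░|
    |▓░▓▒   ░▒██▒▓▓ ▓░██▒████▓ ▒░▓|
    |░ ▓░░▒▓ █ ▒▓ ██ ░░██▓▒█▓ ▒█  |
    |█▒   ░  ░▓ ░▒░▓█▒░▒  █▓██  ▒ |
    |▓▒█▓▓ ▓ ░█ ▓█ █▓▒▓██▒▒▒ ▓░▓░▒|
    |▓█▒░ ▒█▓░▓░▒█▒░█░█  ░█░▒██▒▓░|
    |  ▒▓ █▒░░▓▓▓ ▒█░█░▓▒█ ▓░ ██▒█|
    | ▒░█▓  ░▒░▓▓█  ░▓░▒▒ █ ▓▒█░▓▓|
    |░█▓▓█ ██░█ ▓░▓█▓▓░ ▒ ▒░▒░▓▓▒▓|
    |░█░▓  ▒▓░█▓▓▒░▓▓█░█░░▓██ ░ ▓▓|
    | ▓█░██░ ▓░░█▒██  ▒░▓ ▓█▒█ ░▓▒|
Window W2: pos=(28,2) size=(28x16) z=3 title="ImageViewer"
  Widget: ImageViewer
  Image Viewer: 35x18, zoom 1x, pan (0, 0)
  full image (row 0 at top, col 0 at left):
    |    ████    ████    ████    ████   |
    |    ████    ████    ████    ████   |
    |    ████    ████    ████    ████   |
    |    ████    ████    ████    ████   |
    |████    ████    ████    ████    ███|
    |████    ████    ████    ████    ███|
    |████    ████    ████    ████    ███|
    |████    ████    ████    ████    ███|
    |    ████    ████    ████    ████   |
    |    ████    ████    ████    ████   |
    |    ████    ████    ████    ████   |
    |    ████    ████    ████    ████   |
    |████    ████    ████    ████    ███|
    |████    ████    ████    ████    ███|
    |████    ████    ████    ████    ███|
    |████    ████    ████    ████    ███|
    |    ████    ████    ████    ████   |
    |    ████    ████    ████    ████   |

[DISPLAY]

                                      
                                      
        ┏━━━━━━━━━━━━━━━━━━━━━━━━━━┓  
━━━━━━━━┃ ImageViewer              ┃  
rWidget ┠──────────────────────────┨  
━━━━━━━━┃    ████    ████    ████  ┃  
 ImageVi┃    ████    ████    ████  ┃  
────────┃    ████    ████    ████  ┃  
░█▓ ▒ ░▓┃    ████    ████    ████  ┃  
░ ▓▓▒▒█ ┃████    ████    ████    ██┃  
▓▓░██░█▒┃████    ████    ████    ██┃  
▓▓▒▓░▒▓█┃████    ████    ████    ██┃  
 ▓█▓▓▓▒░┃████    ████    ████    ██┃  
 ░ ███▒▓┃    ████    ████    ████  ┃  
 ▒░░▒▓▒▓┃    ████    ████    ████  ┃  
▓░▓▒   ░┃    ████    ████    ████  ┃  
░ ▓░░▒▓ ┃    ████    ████    ████  ┃  


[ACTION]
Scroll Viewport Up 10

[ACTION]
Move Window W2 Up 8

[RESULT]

        ┏━━━━━━━━━━━━━━━━━━━━━━━━━━┓  
        ┃ ImageViewer              ┃  
        ┠──────────────────────────┨  
━━━━━━━━┃    ████    ████    ████  ┃  
rWidget ┃    ████    ████    ████  ┃  
━━━━━━━━┃    ████    ████    ████  ┃  
 ImageVi┃    ████    ████    ████  ┃  
────────┃████    ████    ████    ██┃  
░█▓ ▒ ░▓┃████    ████    ████    ██┃  
░ ▓▓▒▒█ ┃████    ████    ████    ██┃  
▓▓░██░█▒┃████    ████    ████    ██┃  
▓▓▒▓░▒▓█┃    ████    ████    ████  ┃  
 ▓█▓▓▓▒░┃    ████    ████    ████  ┃  
 ░ ███▒▓┃    ████    ████    ████  ┃  
 ▒░░▒▓▒▓┃    ████    ████    ████  ┃  
▓░▓▒   ░┗━━━━━━━━━━━━━━━━━━━━━━━━━━┛  
░ ▓░░▒▓ █ ▒▓ ██ ░░██▓▒┃   ┃           


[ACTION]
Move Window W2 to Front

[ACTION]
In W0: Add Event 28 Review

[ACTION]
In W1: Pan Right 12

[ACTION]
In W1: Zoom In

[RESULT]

        ┏━━━━━━━━━━━━━━━━━━━━━━━━━━┓  
        ┃ ImageViewer              ┃  
        ┠──────────────────────────┨  
━━━━━━━━┃    ████    ████    ████  ┃  
rWidget ┃    ████    ████    ████  ┃  
━━━━━━━━┃    ████    ████    ████  ┃  
 ImageVi┃    ████    ████    ████  ┃  
────────┃████    ████    ████    ██┃  
░░▓▓██▓▓┃████    ████    ████    ██┃  
░░▓▓██▓▓┃████    ████    ████    ██┃  
██  ▓▓▓▓┃████    ████    ████    ██┃  
██  ▓▓▓▓┃    ████    ████    ████  ┃  
██▒▒▓▓▓▓┃    ████    ████    ████  ┃  
██▒▒▓▓▓▓┃    ████    ████    ████  ┃  
▓▓████░░┃    ████    ████    ████  ┃  
▓▓████░░┗━━━━━━━━━━━━━━━━━━━━━━━━━━┛  
▒▒░░░░▓▓░░▒▒▒▒  ▒▒▓▓░░┃   ┃           


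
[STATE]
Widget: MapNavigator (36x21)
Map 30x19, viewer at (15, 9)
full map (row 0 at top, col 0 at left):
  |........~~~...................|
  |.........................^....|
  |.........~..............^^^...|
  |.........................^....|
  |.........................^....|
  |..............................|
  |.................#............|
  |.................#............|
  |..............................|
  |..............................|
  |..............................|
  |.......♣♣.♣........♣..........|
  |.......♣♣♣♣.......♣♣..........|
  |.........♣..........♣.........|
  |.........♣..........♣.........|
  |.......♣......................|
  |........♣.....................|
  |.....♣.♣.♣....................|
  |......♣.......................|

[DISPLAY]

                                    
   ........~~~...................   
   .........................^....   
   .........~..............^^^...   
   .........................^....   
   .........................^....   
   ..............................   
   .................#............   
   .................#............   
   ..............................   
   ...............@..............   
   ..............................   
   .......♣♣.♣........♣..........   
   .......♣♣♣♣.......♣♣..........   
   .........♣..........♣.........   
   .........♣..........♣.........   
   .......♣......................   
   ........♣.....................   
   .....♣.♣.♣....................   
   ......♣.......................   
                                    


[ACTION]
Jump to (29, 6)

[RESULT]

                                    
                                    
                                    
                                    
...................                 
..............^....                 
.............^^^...                 
..............^....                 
..............^....                 
...................                 
......#...........@                 
......#............                 
...................                 
...................                 
...................                 
........♣..........                 
.......♣♣..........                 
.........♣.........                 
.........♣.........                 
...................                 
...................                 


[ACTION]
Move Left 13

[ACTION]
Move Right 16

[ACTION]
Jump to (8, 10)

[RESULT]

          ........~~~...............
          .........................^
          .........~..............^^
          .........................^
          .........................^
          ..........................
          .................#........
          .................#........
          ..........................
          ..........................
          ........@.................
          .......♣♣.♣........♣......
          .......♣♣♣♣.......♣♣......
          .........♣..........♣.....
          .........♣..........♣.....
          .......♣..................
          ........♣.................
          .....♣.♣.♣................
          ......♣...................
                                    
                                    


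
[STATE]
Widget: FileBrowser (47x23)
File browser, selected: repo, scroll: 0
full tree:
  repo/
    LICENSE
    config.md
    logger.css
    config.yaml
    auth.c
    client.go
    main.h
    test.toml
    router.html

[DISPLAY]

> [-] repo/                                    
    LICENSE                                    
    config.md                                  
    logger.css                                 
    config.yaml                                
    auth.c                                     
    client.go                                  
    main.h                                     
    test.toml                                  
    router.html                                
                                               
                                               
                                               
                                               
                                               
                                               
                                               
                                               
                                               
                                               
                                               
                                               
                                               


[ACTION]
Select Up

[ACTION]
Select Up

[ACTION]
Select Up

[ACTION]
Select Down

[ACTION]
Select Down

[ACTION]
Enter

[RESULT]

  [-] repo/                                    
    LICENSE                                    
  > config.md                                  
    logger.css                                 
    config.yaml                                
    auth.c                                     
    client.go                                  
    main.h                                     
    test.toml                                  
    router.html                                
                                               
                                               
                                               
                                               
                                               
                                               
                                               
                                               
                                               
                                               
                                               
                                               
                                               


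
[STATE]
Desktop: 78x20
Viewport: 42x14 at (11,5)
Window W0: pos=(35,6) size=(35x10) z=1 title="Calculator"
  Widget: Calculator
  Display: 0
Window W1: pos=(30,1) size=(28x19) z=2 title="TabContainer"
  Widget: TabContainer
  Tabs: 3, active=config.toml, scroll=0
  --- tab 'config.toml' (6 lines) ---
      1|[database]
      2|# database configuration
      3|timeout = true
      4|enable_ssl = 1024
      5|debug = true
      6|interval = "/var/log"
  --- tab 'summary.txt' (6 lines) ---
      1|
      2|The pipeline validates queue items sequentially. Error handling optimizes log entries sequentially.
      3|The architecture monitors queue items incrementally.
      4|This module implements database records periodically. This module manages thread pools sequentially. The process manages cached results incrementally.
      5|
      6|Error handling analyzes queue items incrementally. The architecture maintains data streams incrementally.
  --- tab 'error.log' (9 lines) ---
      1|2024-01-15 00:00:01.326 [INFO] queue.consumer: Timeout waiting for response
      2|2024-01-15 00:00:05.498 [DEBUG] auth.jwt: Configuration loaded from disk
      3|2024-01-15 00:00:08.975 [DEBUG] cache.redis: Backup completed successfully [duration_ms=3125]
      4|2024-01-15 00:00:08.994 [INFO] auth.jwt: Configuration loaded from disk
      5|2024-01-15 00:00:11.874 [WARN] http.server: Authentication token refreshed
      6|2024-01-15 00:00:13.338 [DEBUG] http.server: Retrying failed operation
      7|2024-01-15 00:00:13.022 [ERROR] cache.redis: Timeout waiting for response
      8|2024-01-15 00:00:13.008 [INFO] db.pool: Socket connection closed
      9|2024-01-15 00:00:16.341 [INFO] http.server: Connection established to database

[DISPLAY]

                   ┃──────────────────────
                   ┃[database]            
                   ┃# database configurati
                   ┃timeout = true        
                   ┃enable_ssl = 1024     
                   ┃debug = true          
                   ┃interval = "/var/log" 
                   ┃                      
                   ┃                      
                   ┃                      
                   ┃                      
                   ┃                      
                   ┃                      
                   ┃                      


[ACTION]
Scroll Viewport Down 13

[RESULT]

                   ┃[database]            
                   ┃# database configurati
                   ┃timeout = true        
                   ┃enable_ssl = 1024     
                   ┃debug = true          
                   ┃interval = "/var/log" 
                   ┃                      
                   ┃                      
                   ┃                      
                   ┃                      
                   ┃                      
                   ┃                      
                   ┃                      
                   ┗━━━━━━━━━━━━━━━━━━━━━━


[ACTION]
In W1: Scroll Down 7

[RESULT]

                   ┃interval = "/var/log" 
                   ┃                      
                   ┃                      
                   ┃                      
                   ┃                      
                   ┃                      
                   ┃                      
                   ┃                      
                   ┃                      
                   ┃                      
                   ┃                      
                   ┃                      
                   ┃                      
                   ┗━━━━━━━━━━━━━━━━━━━━━━


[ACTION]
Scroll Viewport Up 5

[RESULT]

                   ┏━━━━━━━━━━━━━━━━━━━━━━
                   ┃ TabContainer         
                   ┠──────────────────────
                   ┃[config.toml]│ summary
                   ┃──────────────────────
                   ┃interval = "/var/log" 
                   ┃                      
                   ┃                      
                   ┃                      
                   ┃                      
                   ┃                      
                   ┃                      
                   ┃                      
                   ┃                      


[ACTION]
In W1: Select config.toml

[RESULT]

                   ┏━━━━━━━━━━━━━━━━━━━━━━
                   ┃ TabContainer         
                   ┠──────────────────────
                   ┃[config.toml]│ summary
                   ┃──────────────────────
                   ┃[database]            
                   ┃# database configurati
                   ┃timeout = true        
                   ┃enable_ssl = 1024     
                   ┃debug = true          
                   ┃interval = "/var/log" 
                   ┃                      
                   ┃                      
                   ┃                      


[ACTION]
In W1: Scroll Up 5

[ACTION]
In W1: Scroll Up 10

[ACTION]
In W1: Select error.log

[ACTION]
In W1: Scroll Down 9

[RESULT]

                   ┏━━━━━━━━━━━━━━━━━━━━━━
                   ┃ TabContainer         
                   ┠──────────────────────
                   ┃ config.toml │ summary
                   ┃──────────────────────
                   ┃2024-01-15 00:00:16.34
                   ┃                      
                   ┃                      
                   ┃                      
                   ┃                      
                   ┃                      
                   ┃                      
                   ┃                      
                   ┃                      


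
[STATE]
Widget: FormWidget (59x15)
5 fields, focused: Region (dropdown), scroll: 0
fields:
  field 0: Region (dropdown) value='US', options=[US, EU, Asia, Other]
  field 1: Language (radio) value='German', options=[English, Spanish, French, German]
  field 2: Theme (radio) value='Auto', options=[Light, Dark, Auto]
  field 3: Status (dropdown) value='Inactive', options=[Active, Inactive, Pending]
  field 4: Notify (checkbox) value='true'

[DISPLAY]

> Region:     [US                                        ▼]
  Language:   ( ) English  ( ) Spanish  ( ) French  (●) Ger
  Theme:      ( ) Light  ( ) Dark  (●) Auto                
  Status:     [Inactive                                  ▼]
  Notify:     [x]                                          
                                                           
                                                           
                                                           
                                                           
                                                           
                                                           
                                                           
                                                           
                                                           
                                                           


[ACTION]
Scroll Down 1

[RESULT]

  Language:   ( ) English  ( ) Spanish  ( ) French  (●) Ger
  Theme:      ( ) Light  ( ) Dark  (●) Auto                
  Status:     [Inactive                                  ▼]
  Notify:     [x]                                          
                                                           
                                                           
                                                           
                                                           
                                                           
                                                           
                                                           
                                                           
                                                           
                                                           
                                                           


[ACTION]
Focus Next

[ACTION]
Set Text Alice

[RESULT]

> Language:   ( ) English  ( ) Spanish  ( ) French  (●) Ger
  Theme:      ( ) Light  ( ) Dark  (●) Auto                
  Status:     [Inactive                                  ▼]
  Notify:     [x]                                          
                                                           
                                                           
                                                           
                                                           
                                                           
                                                           
                                                           
                                                           
                                                           
                                                           
                                                           


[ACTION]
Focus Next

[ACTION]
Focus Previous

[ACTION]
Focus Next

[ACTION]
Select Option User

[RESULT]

  Language:   ( ) English  ( ) Spanish  ( ) French  (●) Ger
> Theme:      ( ) Light  ( ) Dark  (●) Auto                
  Status:     [Inactive                                  ▼]
  Notify:     [x]                                          
                                                           
                                                           
                                                           
                                                           
                                                           
                                                           
                                                           
                                                           
                                                           
                                                           
                                                           


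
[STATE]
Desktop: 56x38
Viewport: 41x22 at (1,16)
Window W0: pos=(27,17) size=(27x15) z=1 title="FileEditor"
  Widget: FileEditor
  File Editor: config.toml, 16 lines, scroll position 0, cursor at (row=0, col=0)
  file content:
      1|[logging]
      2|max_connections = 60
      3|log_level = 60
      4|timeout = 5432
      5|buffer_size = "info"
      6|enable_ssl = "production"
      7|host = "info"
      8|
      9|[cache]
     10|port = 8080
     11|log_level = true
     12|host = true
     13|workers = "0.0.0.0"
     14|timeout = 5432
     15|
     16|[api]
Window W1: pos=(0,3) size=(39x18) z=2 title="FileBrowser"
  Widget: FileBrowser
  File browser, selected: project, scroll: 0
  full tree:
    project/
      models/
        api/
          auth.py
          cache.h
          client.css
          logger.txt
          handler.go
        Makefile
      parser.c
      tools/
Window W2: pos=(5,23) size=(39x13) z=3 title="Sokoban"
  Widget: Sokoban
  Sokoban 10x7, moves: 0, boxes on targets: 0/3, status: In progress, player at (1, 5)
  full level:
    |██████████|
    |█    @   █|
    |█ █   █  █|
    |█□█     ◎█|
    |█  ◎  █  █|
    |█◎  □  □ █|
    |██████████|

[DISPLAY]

                                     ┃   
                                     ┃━━━
                                     ┃   
                                     ┃───
━━━━━━━━━━━━━━━━━━━━━━━━━━━━━━━━━━━━━┛   
                          ┃max_connection
                          ┃log_level = 60
    ┏━━━━━━━━━━━━━━━━━━━━━━━━━━━━━━━━━━━━
    ┃ Sokoban                            
    ┠────────────────────────────────────
    ┃██████████                          
    ┃█    @   █                          
    ┃█ █   █  █                          
    ┃█□█     ◎█                          
    ┃█  ◎  █  █                          
    ┃█◎  □  □ █                          
    ┃██████████                          
    ┃Moves: 0  0/3                       
    ┃                                    
    ┗━━━━━━━━━━━━━━━━━━━━━━━━━━━━━━━━━━━━
                                         
                                         


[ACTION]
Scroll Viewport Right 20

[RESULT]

                       ┃                 
                       ┃━━━━━━━━━━━━━━┓  
                       ┃              ┃  
                       ┃──────────────┨  
━━━━━━━━━━━━━━━━━━━━━━━┛             ▲┃  
            ┃max_connections = 60    █┃  
            ┃log_level = 60          ░┃  
━━━━━━━━━━━━━━━━━━━━━━━━━━━━┓        ░┃  
                            ┃nfo"    ░┃  
────────────────────────────┨oduction░┃  
█                           ┃        ░┃  
█                           ┃        ░┃  
█                           ┃        ░┃  
█                           ┃        ░┃  
█                           ┃        ▼┃  
█                           ┃━━━━━━━━━┛  
█                           ┃            
 0/3                        ┃            
                            ┃            
━━━━━━━━━━━━━━━━━━━━━━━━━━━━┛            
                                         
                                         


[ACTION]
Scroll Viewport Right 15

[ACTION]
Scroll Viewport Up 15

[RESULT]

                                         
                                         
━━━━━━━━━━━━━━━━━━━━━━━┓                 
                       ┃                 
───────────────────────┨                 
                       ┃                 
/                      ┃                 
                       ┃                 
                       ┃                 
                       ┃                 
                       ┃                 
                       ┃                 
                       ┃                 
                       ┃                 
                       ┃                 
                       ┃                 
                       ┃━━━━━━━━━━━━━━┓  
                       ┃              ┃  
                       ┃──────────────┨  
━━━━━━━━━━━━━━━━━━━━━━━┛             ▲┃  
            ┃max_connections = 60    █┃  
            ┃log_level = 60          ░┃  


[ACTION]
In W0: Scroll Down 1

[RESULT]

                                         
                                         
━━━━━━━━━━━━━━━━━━━━━━━┓                 
                       ┃                 
───────────────────────┨                 
                       ┃                 
/                      ┃                 
                       ┃                 
                       ┃                 
                       ┃                 
                       ┃                 
                       ┃                 
                       ┃                 
                       ┃                 
                       ┃                 
                       ┃                 
                       ┃━━━━━━━━━━━━━━┓  
                       ┃              ┃  
                       ┃──────────────┨  
━━━━━━━━━━━━━━━━━━━━━━━┛ions = 60    ▲┃  
            ┃log_level = 60          ░┃  
            ┃timeout = 5432          █┃  


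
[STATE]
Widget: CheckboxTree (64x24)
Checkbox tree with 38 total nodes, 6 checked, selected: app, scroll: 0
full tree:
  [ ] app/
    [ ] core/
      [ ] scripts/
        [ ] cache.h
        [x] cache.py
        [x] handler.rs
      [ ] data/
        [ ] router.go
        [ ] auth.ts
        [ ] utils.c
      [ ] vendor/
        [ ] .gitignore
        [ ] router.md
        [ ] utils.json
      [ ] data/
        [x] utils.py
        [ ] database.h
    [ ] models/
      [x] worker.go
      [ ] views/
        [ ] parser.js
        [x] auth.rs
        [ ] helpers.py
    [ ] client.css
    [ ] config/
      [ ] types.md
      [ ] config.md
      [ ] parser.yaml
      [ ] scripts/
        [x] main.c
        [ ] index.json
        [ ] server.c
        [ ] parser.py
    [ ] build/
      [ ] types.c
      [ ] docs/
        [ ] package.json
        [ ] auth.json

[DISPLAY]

>[-] app/                                                       
   [-] core/                                                    
     [-] scripts/                                               
       [ ] cache.h                                              
       [x] cache.py                                             
       [x] handler.rs                                           
     [ ] data/                                                  
       [ ] router.go                                            
       [ ] auth.ts                                              
       [ ] utils.c                                              
     [ ] vendor/                                                
       [ ] .gitignore                                           
       [ ] router.md                                            
       [ ] utils.json                                           
     [-] data/                                                  
       [x] utils.py                                             
       [ ] database.h                                           
   [-] models/                                                  
     [x] worker.go                                              
     [-] views/                                                 
       [ ] parser.js                                            
       [x] auth.rs                                              
       [ ] helpers.py                                           
   [ ] client.css                                               


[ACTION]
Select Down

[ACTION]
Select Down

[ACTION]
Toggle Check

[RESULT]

 [-] app/                                                       
   [-] core/                                                    
>    [x] scripts/                                               
       [x] cache.h                                              
       [x] cache.py                                             
       [x] handler.rs                                           
     [ ] data/                                                  
       [ ] router.go                                            
       [ ] auth.ts                                              
       [ ] utils.c                                              
     [ ] vendor/                                                
       [ ] .gitignore                                           
       [ ] router.md                                            
       [ ] utils.json                                           
     [-] data/                                                  
       [x] utils.py                                             
       [ ] database.h                                           
   [-] models/                                                  
     [x] worker.go                                              
     [-] views/                                                 
       [ ] parser.js                                            
       [x] auth.rs                                              
       [ ] helpers.py                                           
   [ ] client.css                                               


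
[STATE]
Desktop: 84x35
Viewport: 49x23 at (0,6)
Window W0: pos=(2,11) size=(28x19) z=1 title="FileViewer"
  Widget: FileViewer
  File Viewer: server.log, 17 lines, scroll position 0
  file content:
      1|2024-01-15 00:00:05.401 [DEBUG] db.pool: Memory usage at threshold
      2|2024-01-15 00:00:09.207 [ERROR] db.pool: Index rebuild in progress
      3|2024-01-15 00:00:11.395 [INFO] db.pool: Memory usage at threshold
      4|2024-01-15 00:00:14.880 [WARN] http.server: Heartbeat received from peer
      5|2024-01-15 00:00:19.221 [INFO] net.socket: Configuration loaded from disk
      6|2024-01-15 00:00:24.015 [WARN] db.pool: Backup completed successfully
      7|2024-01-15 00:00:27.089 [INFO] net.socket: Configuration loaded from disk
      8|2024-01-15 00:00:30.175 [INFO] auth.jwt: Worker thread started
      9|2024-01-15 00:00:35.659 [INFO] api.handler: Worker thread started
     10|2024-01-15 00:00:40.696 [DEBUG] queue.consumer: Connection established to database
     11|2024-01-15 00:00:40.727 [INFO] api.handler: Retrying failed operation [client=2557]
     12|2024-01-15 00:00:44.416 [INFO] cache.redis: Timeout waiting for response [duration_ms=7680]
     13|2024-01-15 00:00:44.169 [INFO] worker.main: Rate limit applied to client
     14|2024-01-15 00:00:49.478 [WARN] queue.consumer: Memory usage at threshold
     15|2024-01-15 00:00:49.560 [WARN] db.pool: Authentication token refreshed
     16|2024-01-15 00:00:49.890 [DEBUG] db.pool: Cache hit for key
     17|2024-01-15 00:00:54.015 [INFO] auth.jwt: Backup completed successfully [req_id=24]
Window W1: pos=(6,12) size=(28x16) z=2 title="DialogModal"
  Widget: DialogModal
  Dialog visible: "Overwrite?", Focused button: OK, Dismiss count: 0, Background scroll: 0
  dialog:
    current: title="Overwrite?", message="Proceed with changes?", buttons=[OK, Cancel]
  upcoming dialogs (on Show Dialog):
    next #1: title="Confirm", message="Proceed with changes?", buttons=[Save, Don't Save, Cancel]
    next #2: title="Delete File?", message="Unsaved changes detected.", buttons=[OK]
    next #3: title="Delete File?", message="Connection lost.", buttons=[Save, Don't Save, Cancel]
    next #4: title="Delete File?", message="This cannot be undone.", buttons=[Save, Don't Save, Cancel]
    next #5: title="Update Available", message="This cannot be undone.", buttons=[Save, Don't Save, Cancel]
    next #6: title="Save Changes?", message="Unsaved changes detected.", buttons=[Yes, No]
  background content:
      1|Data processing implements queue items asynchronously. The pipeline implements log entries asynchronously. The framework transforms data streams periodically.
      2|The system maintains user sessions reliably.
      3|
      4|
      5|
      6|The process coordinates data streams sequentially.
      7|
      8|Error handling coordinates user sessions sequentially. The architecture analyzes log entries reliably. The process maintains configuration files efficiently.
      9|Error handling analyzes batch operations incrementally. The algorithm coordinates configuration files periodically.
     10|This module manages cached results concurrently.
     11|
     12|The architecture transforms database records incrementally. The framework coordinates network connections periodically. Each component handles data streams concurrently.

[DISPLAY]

                                                 
                                                 
                                                 
                                                 
                                                 
  ┏━━━━━━━━━━━━━━━━━━━━━━━━━━┓                   
  ┃ Fi┏━━━━━━━━━━━━━━━━━━━━━━━━━━┓               
  ┠───┃ DialogModal              ┃               
  ┃202┠──────────────────────────┨               
  ┃202┃Data processing implements┃               
  ┃202┃The system maintains user ┃               
  ┃202┃                          ┃               
  ┃202┃  ┌────────────────────┐  ┃               
  ┃202┃  │     Overwrite?     │  ┃               
  ┃202┃Th│Proceed with changes│da┃               
  ┃202┃  │   [OK]  Cancel     │  ┃               
  ┃202┃Er└────────────────────┘es┃               
  ┃202┃Error handling analyzes ba┃               
  ┃202┃This module manages cached┃               
  ┃202┃                          ┃               
  ┃202┃The architecture transform┃               
  ┃202┗━━━━━━━━━━━━━━━━━━━━━━━━━━┛               
  ┃2024-01-15 00:00:49.560 [▼┃                   


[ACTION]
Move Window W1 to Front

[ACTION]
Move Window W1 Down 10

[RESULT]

                                                 
                                                 
                                                 
                                                 
                                                 
  ┏━━━━━━━━━━━━━━━━━━━━━━━━━━┓                   
  ┃ FileViewer               ┃                   
  ┠──────────────────────────┨                   
  ┃2024-01-15 00:00:05.401 [▲┃                   
  ┃2024-01-15 00:00:09.207 [█┃                   
  ┃2024-01-15 00:00:11.395 [░┃                   
  ┃2024-01-15 00:00:14.880 [░┃                   
  ┃2024-01-15 00:00:19.221 [░┃                   
  ┃202┏━━━━━━━━━━━━━━━━━━━━━━━━━━┓               
  ┃202┃ DialogModal              ┃               
  ┃202┠──────────────────────────┨               
  ┃202┃Data processing implements┃               
  ┃202┃The system maintains user ┃               
  ┃202┃                          ┃               
  ┃202┃  ┌────────────────────┐  ┃               
  ┃202┃  │     Overwrite?     │  ┃               
  ┃202┃Th│Proceed with changes│da┃               
  ┃202┃  │   [OK]  Cancel     │  ┃               


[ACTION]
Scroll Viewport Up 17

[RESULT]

                                                 
                                                 
                                                 
                                                 
                                                 
                                                 
                                                 
                                                 
                                                 
                                                 
                                                 
  ┏━━━━━━━━━━━━━━━━━━━━━━━━━━┓                   
  ┃ FileViewer               ┃                   
  ┠──────────────────────────┨                   
  ┃2024-01-15 00:00:05.401 [▲┃                   
  ┃2024-01-15 00:00:09.207 [█┃                   
  ┃2024-01-15 00:00:11.395 [░┃                   
  ┃2024-01-15 00:00:14.880 [░┃                   
  ┃2024-01-15 00:00:19.221 [░┃                   
  ┃202┏━━━━━━━━━━━━━━━━━━━━━━━━━━┓               
  ┃202┃ DialogModal              ┃               
  ┃202┠──────────────────────────┨               
  ┃202┃Data processing implements┃               
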